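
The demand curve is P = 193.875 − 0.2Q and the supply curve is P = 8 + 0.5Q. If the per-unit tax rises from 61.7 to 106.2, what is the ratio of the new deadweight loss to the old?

2.963

Competitive equilibrium: 193.875 − 0.2Q = 8 + 0.5Q → Q* = 265.5357, P* = 140.7679.
For a per-unit tax t: ΔQ = t/0.7, so DWL = ½·t·(t/0.7) = t²/1.4.
At t = 61.7: DWL = 2719.207. At t = 106.2: DWL = 8056.029.
Ratio = (106.2/61.7)² = 2.963.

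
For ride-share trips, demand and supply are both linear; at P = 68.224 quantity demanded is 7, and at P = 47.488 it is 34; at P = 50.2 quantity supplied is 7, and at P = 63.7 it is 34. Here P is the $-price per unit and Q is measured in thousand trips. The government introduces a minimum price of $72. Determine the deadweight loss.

Demand slope = (47.488 − 68.224)/(34 − 7) = −0.768, so P = 73.6 − 0.768Q.
Supply slope = (63.7 − 50.2)/(34 − 7) = 0.5, so P = 46.7 + 0.5Q.
Competitive equilibrium: 73.6 − 0.768Q = 46.7 + 0.5Q → Q* = 21.2145, P* = 57.3073.
At the floor P = 72, quantity demanded = (73.6 − 72)/0.768 = 2.0833.
Sellers' marginal cost at Q' = 2.0833: 46.7 + 0.5·2.0833 = 47.7417.
ΔQ = 21.2145 − 2.0833 = 19.1312; wedge = 72 − 47.7417 = 24.2583.
Welfare loss = ½ × 19.1312 × 24.2583 = $232.05 thousand.

$232.05 thousand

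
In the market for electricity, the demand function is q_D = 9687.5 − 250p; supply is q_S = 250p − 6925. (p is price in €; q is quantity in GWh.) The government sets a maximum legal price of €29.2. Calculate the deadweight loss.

In inverse form: demand p = 38.75 − 0.004q, supply p = 27.7 + 0.004q.
Competitive equilibrium: 38.75 − 0.004q = 27.7 + 0.004q → q* = 1381.25, p* = 33.225.
At the ceiling p = 29.2, quantity supplied = (29.2 − 27.7)/0.004 = 375.
Willingness to pay at q' = 375: 38.75 − 0.004·375 = 37.25.
Δq = 1381.25 − 375 = 1006.25; wedge = 37.25 − 29.2 = 8.05.
Deadweight loss = ½ × 1006.25 × 8.05 = €4050.16.

€4050.16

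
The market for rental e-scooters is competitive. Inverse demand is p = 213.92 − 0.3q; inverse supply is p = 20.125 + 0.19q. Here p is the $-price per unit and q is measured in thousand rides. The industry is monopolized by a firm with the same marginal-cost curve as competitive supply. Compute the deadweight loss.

$5526.46 thousand

Competitive equilibrium: 213.92 − 0.3q = 20.125 + 0.19q → q* = 395.5, p* = 95.27.
Marginal revenue: MR = 213.92 − 0.6q. Set MR = MC: 213.92 − 0.6q = 20.125 + 0.19q → q_m = 245.31013.
Price p_m = 213.92 − 0.3·245.31013 = 140.32696; MC(q_m) = 20.125 + 0.19·245.31013 = 66.73392.
Competitive q* = 395.5, so Δq = 150.18987; wedge = 140.32696 − 66.73392 = 73.59304.
DWL = ½ × 150.18987 × 73.59304 = $5526.46 thousand.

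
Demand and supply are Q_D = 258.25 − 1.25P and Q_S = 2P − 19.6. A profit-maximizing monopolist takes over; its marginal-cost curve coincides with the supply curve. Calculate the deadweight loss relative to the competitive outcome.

In inverse form: demand P = 206.6 − 0.8Q, supply P = 9.8 + 0.5Q.
Competitive equilibrium: 206.6 − 0.8Q = 9.8 + 0.5Q → Q* = 151.3846, P* = 85.4923.
Marginal revenue: MR = 206.6 − 1.6Q. Set MR = MC: 206.6 − 1.6Q = 9.8 + 0.5Q → Q_m = 93.7143.
Price P_m = 206.6 − 0.8·93.7143 = 131.6286; MC(Q_m) = 9.8 + 0.5·93.7143 = 56.6572.
Competitive Q* = 151.3846, so ΔQ = 57.6703; wedge = 131.6286 − 56.6572 = 74.9714.
Deadweight loss = ½ × 57.6703 × 74.9714 = 2161.81.

2161.81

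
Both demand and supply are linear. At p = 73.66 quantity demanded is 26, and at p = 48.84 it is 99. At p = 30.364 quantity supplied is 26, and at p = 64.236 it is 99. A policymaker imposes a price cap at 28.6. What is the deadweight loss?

1336.17

Demand slope = (48.84 − 73.66)/(99 − 26) = −0.34, so p = 82.5 − 0.34q.
Supply slope = (64.236 − 30.364)/(99 − 26) = 0.464, so p = 18.3 + 0.464q.
Competitive equilibrium: 82.5 − 0.34q = 18.3 + 0.464q → q* = 79.8507, p* = 55.3507.
At the ceiling p = 28.6, quantity supplied = (28.6 − 18.3)/0.464 = 22.1983.
Willingness to pay at q' = 22.1983: 82.5 − 0.34·22.1983 = 74.9526.
Δq = 79.8507 − 22.1983 = 57.6524; wedge = 74.9526 − 28.6 = 46.3526.
The triangle = ½ × 57.6524 × 46.3526 = 1336.17.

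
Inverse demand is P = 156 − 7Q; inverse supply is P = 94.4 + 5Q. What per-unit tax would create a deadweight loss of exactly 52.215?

Competitive equilibrium: 156 − 7Q = 94.4 + 5Q → Q* = 5.1333, P* = 120.0667.
A tax t gives ΔQ = t/12 and wedge t, so DWL = t²/24.
t²/24 = 52.215 → t² = 1253.16 → t = 35.4.

35.4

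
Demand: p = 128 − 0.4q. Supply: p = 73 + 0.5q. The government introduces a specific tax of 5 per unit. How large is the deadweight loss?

Competitive equilibrium: 128 − 0.4q = 73 + 0.5q → q* = 61.1111, p* = 103.5556.
With the tax, the buyer price exceeds the seller price by 5: (128 − 0.4q) − (73 + 0.5q) = 5 → q' = 55.5556.
Δq = 61.1111 − 55.5556 = 5.5555; the wedge equals the tax, 5.
Welfare loss = ½ × 5.5555 × 5 = 13.89.

13.89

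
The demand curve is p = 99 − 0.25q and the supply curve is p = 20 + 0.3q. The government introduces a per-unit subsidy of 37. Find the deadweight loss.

Competitive equilibrium: 99 − 0.25q = 20 + 0.3q → q* = 143.63636, p* = 63.09091.
The subsidy lowers effective supply by 37: p = 0.3q − 17.
New quantity: 99 − 0.25q = 0.3q − 17 → q' = 210.90909.
Overproduction Δq = 210.90909 − 143.63636 = 67.27273; wedge = subsidy = 37.
The triangle = ½ × 67.27273 × 37 = 1244.55.

1244.55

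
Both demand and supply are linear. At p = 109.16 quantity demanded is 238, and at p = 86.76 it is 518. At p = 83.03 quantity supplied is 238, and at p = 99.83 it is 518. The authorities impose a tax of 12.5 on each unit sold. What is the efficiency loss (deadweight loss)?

558.04

Demand slope = (86.76 − 109.16)/(518 − 238) = −0.08, so p = 128.2 − 0.08q.
Supply slope = (99.83 − 83.03)/(518 − 238) = 0.06, so p = 68.75 + 0.06q.
Competitive equilibrium: 128.2 − 0.08q = 68.75 + 0.06q → q* = 424.6429, p* = 94.2286.
With the tax, the buyer price exceeds the seller price by 12.5: (128.2 − 0.08q) − (68.75 + 0.06q) = 12.5 → q' = 335.3571.
Δq = 424.6429 − 335.3571 = 89.2858; the wedge equals the tax, 12.5.
Deadweight loss = ½ × 89.2858 × 12.5 = 558.04.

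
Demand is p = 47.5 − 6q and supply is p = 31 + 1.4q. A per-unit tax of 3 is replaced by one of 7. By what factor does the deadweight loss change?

5.444

Competitive equilibrium: 47.5 − 6q = 31 + 1.4q → q* = 2.2297, p* = 34.1216.
For a per-unit tax t: Δq = t/7.4, so DWL = ½·t·(t/7.4) = t²/14.8.
At t = 3: DWL = 0.608. At t = 7: DWL = 3.311.
Ratio = (7/3)² = 5.444.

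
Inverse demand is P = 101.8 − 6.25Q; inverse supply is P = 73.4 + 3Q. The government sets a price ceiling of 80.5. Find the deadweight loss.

Competitive equilibrium: 101.8 − 6.25Q = 73.4 + 3Q → Q* = 3.0703, P* = 82.6108.
At the ceiling P = 80.5, quantity supplied = (80.5 − 73.4)/3 = 2.3667.
Willingness to pay at Q' = 2.3667: 101.8 − 6.25·2.3667 = 87.0081.
ΔQ = 3.0703 − 2.3667 = 0.7036; wedge = 87.0081 − 80.5 = 6.5081.
The triangle = ½ × 0.7036 × 6.5081 = 2.29.

2.29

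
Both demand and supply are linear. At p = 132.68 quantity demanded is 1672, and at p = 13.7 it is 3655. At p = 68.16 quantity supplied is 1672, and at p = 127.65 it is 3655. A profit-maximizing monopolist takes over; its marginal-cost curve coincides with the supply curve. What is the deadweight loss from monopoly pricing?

41088.89

Demand slope = (13.7 − 132.68)/(3655 − 1672) = −0.06, so p = 233 − 0.06q.
Supply slope = (127.65 − 68.16)/(3655 − 1672) = 0.03, so p = 18 + 0.03q.
Competitive equilibrium: 233 − 0.06q = 18 + 0.03q → q* = 2388.8889, p* = 89.6667.
Marginal revenue: MR = 233 − 0.12q. Set MR = MC: 233 − 0.12q = 18 + 0.03q → q_m = 1433.3333.
Price p_m = 233 − 0.06·1433.3333 = 147; MC(q_m) = 18 + 0.03·1433.3333 = 61.
Competitive q* = 2388.8889, so Δq = 955.5556; wedge = 147 − 61 = 86.
The triangle = ½ × 955.5556 × 86 = 41088.89.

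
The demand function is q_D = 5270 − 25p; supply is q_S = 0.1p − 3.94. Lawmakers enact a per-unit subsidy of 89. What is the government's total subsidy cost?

2308.33

In inverse form: demand p = 210.8 − 0.04q, supply p = 39.4 + 10q.
Competitive equilibrium: 210.8 − 0.04q = 39.4 + 10q → q* = 17.0717, p* = 210.1171.
The subsidy lowers effective supply by 89: p = 10q − 49.6.
New quantity: 210.8 − 0.04q = 10q − 49.6 → q' = 25.9363.
Total subsidy cost = 89 × 25.9363 = 2308.33.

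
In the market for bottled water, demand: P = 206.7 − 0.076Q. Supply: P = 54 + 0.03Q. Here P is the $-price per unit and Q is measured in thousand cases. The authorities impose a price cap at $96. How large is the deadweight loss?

$87.22 thousand

Competitive equilibrium: 206.7 − 0.076Q = 54 + 0.03Q → Q* = 1440.566, P* = 97.217.
At the ceiling P = 96, quantity supplied = (96 − 54)/0.03 = 1400.
Willingness to pay at Q' = 1400: 206.7 − 0.076·1400 = 100.3.
ΔQ = 1440.566 − 1400 = 40.566; wedge = 100.3 − 96 = 4.3.
DWL = ½ × 40.566 × 4.3 = $87.22 thousand.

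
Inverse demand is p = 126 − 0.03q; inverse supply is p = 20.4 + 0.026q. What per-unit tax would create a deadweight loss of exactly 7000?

Competitive equilibrium: 126 − 0.03q = 20.4 + 0.026q → q* = 1885.7143, p* = 69.4286.
A tax t gives Δq = t/0.056 and wedge t, so DWL = t²/0.112.
t²/0.112 = 7000 → t² = 784 → t = 28.

28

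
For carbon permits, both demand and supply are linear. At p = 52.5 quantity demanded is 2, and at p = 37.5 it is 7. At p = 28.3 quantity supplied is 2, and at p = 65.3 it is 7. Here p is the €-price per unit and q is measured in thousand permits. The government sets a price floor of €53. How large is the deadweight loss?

Demand slope = (37.5 − 52.5)/(7 − 2) = −3, so p = 58.5 − 3q.
Supply slope = (65.3 − 28.3)/(7 − 2) = 7.4, so p = 13.5 + 7.4q.
Competitive equilibrium: 58.5 − 3q = 13.5 + 7.4q → q* = 4.3269, p* = 45.5192.
At the floor p = 53, quantity demanded = (58.5 − 53)/3 = 1.8333.
Sellers' marginal cost at q' = 1.8333: 13.5 + 7.4·1.8333 = 27.0664.
Δq = 4.3269 − 1.8333 = 2.4936; wedge = 53 − 27.0664 = 25.9336.
DWL = ½ × 2.4936 × 25.9336 = €32.33 thousand.

€32.33 thousand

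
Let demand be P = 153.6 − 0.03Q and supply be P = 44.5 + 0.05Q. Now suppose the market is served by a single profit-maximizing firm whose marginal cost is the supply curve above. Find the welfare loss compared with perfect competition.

Competitive equilibrium: 153.6 − 0.03Q = 44.5 + 0.05Q → Q* = 1363.75, P* = 112.6875.
Marginal revenue: MR = 153.6 − 0.06Q. Set MR = MC: 153.6 − 0.06Q = 44.5 + 0.05Q → Q_m = 991.81818.
Price P_m = 153.6 − 0.03·991.81818 = 123.84545; MC(Q_m) = 44.5 + 0.05·991.81818 = 94.09091.
Competitive Q* = 1363.75, so ΔQ = 371.93182; wedge = 123.84545 − 94.09091 = 29.75454.
DWL = ½ × 371.93182 × 29.75454 = 5533.33.

5533.33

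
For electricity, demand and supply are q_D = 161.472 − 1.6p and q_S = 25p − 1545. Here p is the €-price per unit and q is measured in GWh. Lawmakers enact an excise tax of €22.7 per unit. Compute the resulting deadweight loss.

€387.44

In inverse form: demand p = 100.92 − 0.625q, supply p = 61.8 + 0.04q.
Competitive equilibrium: 100.92 − 0.625q = 61.8 + 0.04q → q* = 58.8271, p* = 64.1531.
With the tax, the buyer price exceeds the seller price by 22.7: (100.92 − 0.625q) − (61.8 + 0.04q) = 22.7 → q' = 24.6917.
Δq = 58.8271 − 24.6917 = 34.1354; the wedge equals the tax, 22.7.
Welfare loss = ½ × 34.1354 × 22.7 = €387.44.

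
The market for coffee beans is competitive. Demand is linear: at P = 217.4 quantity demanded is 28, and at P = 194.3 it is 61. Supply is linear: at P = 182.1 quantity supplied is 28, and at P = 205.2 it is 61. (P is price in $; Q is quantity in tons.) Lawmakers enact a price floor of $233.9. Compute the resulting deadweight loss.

Demand slope = (194.3 − 217.4)/(61 − 28) = −0.7, so P = 237 − 0.7Q.
Supply slope = (205.2 − 182.1)/(61 − 28) = 0.7, so P = 162.5 + 0.7Q.
Competitive equilibrium: 237 − 0.7Q = 162.5 + 0.7Q → Q* = 53.2143, P* = 199.75.
At the floor P = 233.9, quantity demanded = (237 − 233.9)/0.7 = 4.4286.
Sellers' marginal cost at Q' = 4.4286: 162.5 + 0.7·4.4286 = 165.6.
ΔQ = 53.2143 − 4.4286 = 48.7857; wedge = 233.9 − 165.6 = 68.3.
Welfare loss = ½ × 48.7857 × 68.3 = $1666.03.

$1666.03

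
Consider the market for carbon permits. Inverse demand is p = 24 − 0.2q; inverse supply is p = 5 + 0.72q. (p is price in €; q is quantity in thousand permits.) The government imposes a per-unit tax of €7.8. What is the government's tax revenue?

€94.96 thousand

Competitive equilibrium: 24 − 0.2q = 5 + 0.72q → q* = 20.6522, p* = 19.8696.
With the tax, the buyer price exceeds the seller price by 7.8: (24 − 0.2q) − (5 + 0.72q) = 7.8 → q' = 12.1739.
Tax revenue = 7.8 × 12.1739 = €94.96 thousand.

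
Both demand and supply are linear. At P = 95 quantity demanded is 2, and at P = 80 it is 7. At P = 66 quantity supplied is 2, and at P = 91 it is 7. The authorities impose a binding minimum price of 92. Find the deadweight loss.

Demand slope = (80 − 95)/(7 − 2) = −3, so P = 101 − 3Q.
Supply slope = (91 − 66)/(7 − 2) = 5, so P = 56 + 5Q.
Competitive equilibrium: 101 − 3Q = 56 + 5Q → Q* = 5.625, P* = 84.125.
At the floor P = 92, quantity demanded = (101 − 92)/3 = 3.
Sellers' marginal cost at Q' = 3: 56 + 5·3 = 71.
ΔQ = 5.625 − 3 = 2.625; wedge = 92 − 71 = 21.
Welfare loss = ½ × 2.625 × 21 = 27.56.

27.56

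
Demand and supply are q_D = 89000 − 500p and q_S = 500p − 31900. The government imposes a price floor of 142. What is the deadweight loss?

222605

In inverse form: demand p = 178 − 0.002q, supply p = 63.8 + 0.002q.
Competitive equilibrium: 178 − 0.002q = 63.8 + 0.002q → q* = 28550, p* = 120.9.
At the floor p = 142, quantity demanded = (178 − 142)/0.002 = 18000.
Sellers' marginal cost at q' = 18000: 63.8 + 0.002·18000 = 99.8.
Δq = 28550 − 18000 = 10550; wedge = 142 − 99.8 = 42.2.
Welfare loss = ½ × 10550 × 42.2 = 222605.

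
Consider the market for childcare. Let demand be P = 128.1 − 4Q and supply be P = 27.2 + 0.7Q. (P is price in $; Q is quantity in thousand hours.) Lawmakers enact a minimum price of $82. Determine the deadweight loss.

$232.33 thousand

Competitive equilibrium: 128.1 − 4Q = 27.2 + 0.7Q → Q* = 21.4681, P* = 42.2277.
At the floor P = 82, quantity demanded = (128.1 − 82)/4 = 11.525.
Sellers' marginal cost at Q' = 11.525: 27.2 + 0.7·11.525 = 35.2675.
ΔQ = 21.4681 − 11.525 = 9.9431; wedge = 82 − 35.2675 = 46.7325.
Deadweight loss = ½ × 9.9431 × 46.7325 = $232.33 thousand.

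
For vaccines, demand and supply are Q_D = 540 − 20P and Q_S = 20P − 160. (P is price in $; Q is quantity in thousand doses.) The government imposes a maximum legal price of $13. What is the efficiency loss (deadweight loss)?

In inverse form: demand P = 27 − 0.05Q, supply P = 8 + 0.05Q.
Competitive equilibrium: 27 − 0.05Q = 8 + 0.05Q → Q* = 190, P* = 17.5.
At the ceiling P = 13, quantity supplied = (13 − 8)/0.05 = 100.
Willingness to pay at Q' = 100: 27 − 0.05·100 = 22.
ΔQ = 190 − 100 = 90; wedge = 22 − 13 = 9.
DWL = ½ × 90 × 9 = $405 thousand.

$405 thousand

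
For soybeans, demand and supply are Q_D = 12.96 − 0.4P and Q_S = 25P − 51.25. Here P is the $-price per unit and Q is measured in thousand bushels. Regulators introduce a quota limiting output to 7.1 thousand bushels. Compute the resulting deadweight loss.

In inverse form: demand P = 32.4 − 2.5Q, supply P = 2.05 + 0.04Q.
Competitive equilibrium: 32.4 − 2.5Q = 2.05 + 0.04Q → Q* = 11.9488, P* = 2.528.
At Q = 7.1: demand price = 32.4 − 2.5·7.1 = 14.65; supply price = 2.05 + 0.04·7.1 = 2.334.
ΔQ = 11.9488 − 7.1 = 4.8488; wedge = 14.65 − 2.334 = 12.316.
Welfare loss = ½ × 4.8488 × 12.316 = $29.86 thousand.

$29.86 thousand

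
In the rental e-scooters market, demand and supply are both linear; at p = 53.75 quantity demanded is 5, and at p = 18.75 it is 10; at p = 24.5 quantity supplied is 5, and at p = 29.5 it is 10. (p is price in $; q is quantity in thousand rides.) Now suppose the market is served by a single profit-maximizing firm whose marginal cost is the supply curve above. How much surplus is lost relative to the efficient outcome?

Demand slope = (18.75 − 53.75)/(10 − 5) = −7, so p = 88.75 − 7q.
Supply slope = (29.5 − 24.5)/(10 − 5) = 1, so p = 19.5 + q.
Competitive equilibrium: 88.75 − 7q = 19.5 + q → q* = 8.6563, p* = 28.1563.
Marginal revenue: MR = 88.75 − 14q. Set MR = MC: 88.75 − 14q = 19.5 + q → q_m = 4.6167.
Price p_m = 88.75 − 7·4.6167 = 56.4331; MC(q_m) = 19.5 + 1·4.6167 = 24.1167.
Competitive q* = 8.6563, so Δq = 4.0396; wedge = 56.4331 − 24.1167 = 32.3164.
The triangle = ½ × 4.0396 × 32.3164 = $65.27 thousand.

$65.27 thousand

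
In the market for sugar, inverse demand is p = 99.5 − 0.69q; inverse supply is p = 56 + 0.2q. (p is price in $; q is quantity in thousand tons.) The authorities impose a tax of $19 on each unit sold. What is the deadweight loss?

$202.81 thousand

Competitive equilibrium: 99.5 − 0.69q = 56 + 0.2q → q* = 48.8764, p* = 65.7753.
With the tax, the buyer price exceeds the seller price by 19: (99.5 − 0.69q) − (56 + 0.2q) = 19 → q' = 27.5281.
Δq = 48.8764 − 27.5281 = 21.3483; the wedge equals the tax, 19.
The triangle = ½ × 21.3483 × 19 = $202.81 thousand.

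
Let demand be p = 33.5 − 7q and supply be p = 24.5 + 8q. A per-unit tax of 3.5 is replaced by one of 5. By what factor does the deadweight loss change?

2.041

Competitive equilibrium: 33.5 − 7q = 24.5 + 8q → q* = 0.6, p* = 29.3.
For a per-unit tax t: Δq = t/15, so DWL = ½·t·(t/15) = t²/30.
At t = 3.5: DWL = 0.408. At t = 5: DWL = 0.833.
Ratio = (5/3.5)² = 2.041.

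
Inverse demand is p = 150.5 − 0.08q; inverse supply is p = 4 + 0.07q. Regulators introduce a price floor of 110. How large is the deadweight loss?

16596.89

Competitive equilibrium: 150.5 − 0.08q = 4 + 0.07q → q* = 976.6667, p* = 72.3667.
At the floor p = 110, quantity demanded = (150.5 − 110)/0.08 = 506.25.
Sellers' marginal cost at q' = 506.25: 4 + 0.07·506.25 = 39.4375.
Δq = 976.6667 − 506.25 = 470.4167; wedge = 110 − 39.4375 = 70.5625.
The triangle = ½ × 470.4167 × 70.5625 = 16596.89.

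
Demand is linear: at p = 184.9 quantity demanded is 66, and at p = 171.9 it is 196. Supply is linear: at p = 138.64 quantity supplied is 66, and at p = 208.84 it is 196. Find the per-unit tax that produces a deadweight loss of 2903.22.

60.96

Demand slope = (171.9 − 184.9)/(196 − 66) = −0.1, so p = 191.5 − 0.1q.
Supply slope = (208.84 − 138.64)/(196 − 66) = 0.54, so p = 103 + 0.54q.
Competitive equilibrium: 191.5 − 0.1q = 103 + 0.54q → q* = 138.2813, p* = 177.6719.
A tax t gives Δq = t/0.64 and wedge t, so DWL = t²/1.28.
t²/1.28 = 2903.22 → t² = 3716.1216 → t = 60.96.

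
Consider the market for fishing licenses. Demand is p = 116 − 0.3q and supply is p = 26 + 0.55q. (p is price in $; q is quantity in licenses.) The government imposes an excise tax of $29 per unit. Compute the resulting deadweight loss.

Competitive equilibrium: 116 − 0.3q = 26 + 0.55q → q* = 105.8824, p* = 84.2353.
With the tax, the buyer price exceeds the seller price by 29: (116 − 0.3q) − (26 + 0.55q) = 29 → q' = 71.7647.
Δq = 105.8824 − 71.7647 = 34.1177; the wedge equals the tax, 29.
DWL = ½ × 34.1177 × 29 = $494.71.

$494.71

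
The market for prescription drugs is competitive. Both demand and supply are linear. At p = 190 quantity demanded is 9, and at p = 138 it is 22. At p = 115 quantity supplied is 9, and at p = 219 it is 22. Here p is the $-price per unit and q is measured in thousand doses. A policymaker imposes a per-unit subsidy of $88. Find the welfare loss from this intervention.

Demand slope = (138 − 190)/(22 − 9) = −4, so p = 226 − 4q.
Supply slope = (219 − 115)/(22 − 9) = 8, so p = 43 + 8q.
Competitive equilibrium: 226 − 4q = 43 + 8q → q* = 15.25, p* = 165.
The subsidy lowers effective supply by 88: p = 8q − 45.
New quantity: 226 − 4q = 8q − 45 → q' = 22.5833.
Overproduction Δq = 22.5833 − 15.25 = 7.3333; wedge = subsidy = 88.
DWL = ½ × 7.3333 × 88 = $322.67 thousand.

$322.67 thousand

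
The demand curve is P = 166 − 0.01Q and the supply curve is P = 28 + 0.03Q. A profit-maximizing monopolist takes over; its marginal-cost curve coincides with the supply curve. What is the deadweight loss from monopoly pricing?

Competitive equilibrium: 166 − 0.01Q = 28 + 0.03Q → Q* = 3450, P* = 131.5.
Marginal revenue: MR = 166 − 0.02Q. Set MR = MC: 166 − 0.02Q = 28 + 0.03Q → Q_m = 2760.
Price P_m = 166 − 0.01·2760 = 138.4; MC(Q_m) = 28 + 0.03·2760 = 110.8.
Competitive Q* = 3450, so ΔQ = 690; wedge = 138.4 − 110.8 = 27.6.
DWL = ½ × 690 × 27.6 = 9522.

9522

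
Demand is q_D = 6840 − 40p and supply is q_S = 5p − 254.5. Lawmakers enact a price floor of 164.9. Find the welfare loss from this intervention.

9446.76

In inverse form: demand p = 171 − 0.025q, supply p = 50.9 + 0.2q.
Competitive equilibrium: 171 − 0.025q = 50.9 + 0.2q → q* = 533.7778, p* = 157.6556.
At the floor p = 164.9, quantity demanded = (171 − 164.9)/0.025 = 244.
Sellers' marginal cost at q' = 244: 50.9 + 0.2·244 = 99.7.
Δq = 533.7778 − 244 = 289.7778; wedge = 164.9 − 99.7 = 65.2.
The triangle = ½ × 289.7778 × 65.2 = 9446.76.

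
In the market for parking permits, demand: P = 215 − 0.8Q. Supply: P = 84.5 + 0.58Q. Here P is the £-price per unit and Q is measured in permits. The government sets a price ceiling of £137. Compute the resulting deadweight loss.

Competitive equilibrium: 215 − 0.8Q = 84.5 + 0.58Q → Q* = 94.5652, P* = 139.3478.
At the ceiling P = 137, quantity supplied = (137 − 84.5)/0.58 = 90.5172.
Willingness to pay at Q' = 90.5172: 215 − 0.8·90.5172 = 142.5862.
ΔQ = 94.5652 − 90.5172 = 4.048; wedge = 142.5862 − 137 = 5.5862.
Welfare loss = ½ × 4.048 × 5.5862 = £11.31.

£11.31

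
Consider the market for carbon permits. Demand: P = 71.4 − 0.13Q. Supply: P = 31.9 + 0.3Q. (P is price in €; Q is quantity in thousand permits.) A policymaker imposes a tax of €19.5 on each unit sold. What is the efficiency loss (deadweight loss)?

Competitive equilibrium: 71.4 − 0.13Q = 31.9 + 0.3Q → Q* = 91.8605, P* = 59.4581.
With the tax, the buyer price exceeds the seller price by 19.5: (71.4 − 0.13Q) − (31.9 + 0.3Q) = 19.5 → Q' = 46.5116.
ΔQ = 91.8605 − 46.5116 = 45.3489; the wedge equals the tax, 19.5.
DWL = ½ × 45.3489 × 19.5 = €442.15 thousand.

€442.15 thousand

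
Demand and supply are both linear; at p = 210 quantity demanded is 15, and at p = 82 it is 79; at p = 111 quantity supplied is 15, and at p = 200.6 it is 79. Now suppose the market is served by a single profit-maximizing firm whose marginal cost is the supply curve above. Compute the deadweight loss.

Demand slope = (82 − 210)/(79 − 15) = −2, so p = 240 − 2q.
Supply slope = (200.6 − 111)/(79 − 15) = 1.4, so p = 90 + 1.4q.
Competitive equilibrium: 240 − 2q = 90 + 1.4q → q* = 44.11765, p* = 151.76471.
Marginal revenue: MR = 240 − 4q. Set MR = MC: 240 − 4q = 90 + 1.4q → q_m = 27.77778.
Price p_m = 240 − 2·27.77778 = 184.44444; MC(q_m) = 90 + 1.4·27.77778 = 128.88889.
Competitive q* = 44.11765, so Δq = 16.33987; wedge = 184.44444 − 128.88889 = 55.55555.
DWL = ½ × 16.33987 × 55.55555 = 453.89.

453.89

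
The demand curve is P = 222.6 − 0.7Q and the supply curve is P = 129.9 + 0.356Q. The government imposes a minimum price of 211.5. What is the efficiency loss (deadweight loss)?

Competitive equilibrium: 222.6 − 0.7Q = 129.9 + 0.356Q → Q* = 87.7841, P* = 161.1511.
At the floor P = 211.5, quantity demanded = (222.6 − 211.5)/0.7 = 15.8571.
Sellers' marginal cost at Q' = 15.8571: 129.9 + 0.356·15.8571 = 135.5451.
ΔQ = 87.7841 − 15.8571 = 71.927; wedge = 211.5 − 135.5451 = 75.9549.
Welfare loss = ½ × 71.927 × 75.9549 = 2731.60.

2731.60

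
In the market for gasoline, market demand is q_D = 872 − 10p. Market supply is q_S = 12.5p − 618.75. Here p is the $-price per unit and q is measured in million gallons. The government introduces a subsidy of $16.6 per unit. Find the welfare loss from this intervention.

$765.44 million

In inverse form: demand p = 87.2 − 0.1q, supply p = 49.5 + 0.08q.
Competitive equilibrium: 87.2 − 0.1q = 49.5 + 0.08q → q* = 209.44444, p* = 66.25556.
The subsidy lowers effective supply by 16.6: p = 32.9 + 0.08q.
New quantity: 87.2 − 0.1q = 32.9 + 0.08q → q' = 301.66667.
Overproduction Δq = 301.66667 − 209.44444 = 92.22223; wedge = subsidy = 16.6.
The triangle = ½ × 92.22223 × 16.6 = $765.44 million.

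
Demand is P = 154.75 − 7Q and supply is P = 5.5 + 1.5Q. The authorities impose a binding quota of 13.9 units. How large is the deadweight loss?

Competitive equilibrium: 154.75 − 7Q = 5.5 + 1.5Q → Q* = 17.5588, P* = 31.8382.
At Q = 13.9: demand price = 154.75 − 7·13.9 = 57.45; supply price = 5.5 + 1.5·13.9 = 26.35.
ΔQ = 17.5588 − 13.9 = 3.6588; wedge = 57.45 − 26.35 = 31.1.
Welfare loss = ½ × 3.6588 × 31.1 = 56.89.

56.89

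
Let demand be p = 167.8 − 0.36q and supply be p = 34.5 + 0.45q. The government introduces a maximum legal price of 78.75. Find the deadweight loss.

Competitive equilibrium: 167.8 − 0.36q = 34.5 + 0.45q → q* = 164.5679, p* = 108.5556.
At the ceiling p = 78.75, quantity supplied = (78.75 − 34.5)/0.45 = 98.3333.
Willingness to pay at q' = 98.3333: 167.8 − 0.36·98.3333 = 132.4.
Δq = 164.5679 − 98.3333 = 66.2346; wedge = 132.4 − 78.75 = 53.65.
The triangle = ½ × 66.2346 × 53.65 = 1776.74.

1776.74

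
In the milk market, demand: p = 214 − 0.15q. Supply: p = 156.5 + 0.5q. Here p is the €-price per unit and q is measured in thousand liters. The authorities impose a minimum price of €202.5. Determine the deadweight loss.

€45.21 thousand

Competitive equilibrium: 214 − 0.15q = 156.5 + 0.5q → q* = 88.4615, p* = 200.7308.
At the floor p = 202.5, quantity demanded = (214 − 202.5)/0.15 = 76.6667.
Sellers' marginal cost at q' = 76.6667: 156.5 + 0.5·76.6667 = 194.8334.
Δq = 88.4615 − 76.6667 = 11.7948; wedge = 202.5 − 194.8334 = 7.6666.
The triangle = ½ × 11.7948 × 7.6666 = €45.21 thousand.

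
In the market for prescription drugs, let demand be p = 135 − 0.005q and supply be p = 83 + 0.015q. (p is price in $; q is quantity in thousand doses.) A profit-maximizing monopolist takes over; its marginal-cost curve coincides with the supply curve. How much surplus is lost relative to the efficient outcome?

Competitive equilibrium: 135 − 0.005q = 83 + 0.015q → q* = 2600, p* = 122.
Marginal revenue: MR = 135 − 0.01q. Set MR = MC: 135 − 0.01q = 83 + 0.015q → q_m = 2080.
Price p_m = 135 − 0.005·2080 = 124.6; MC(q_m) = 83 + 0.015·2080 = 114.2.
Competitive q* = 2600, so Δq = 520; wedge = 124.6 − 114.2 = 10.4.
The triangle = ½ × 520 × 10.4 = $2704 thousand.

$2704 thousand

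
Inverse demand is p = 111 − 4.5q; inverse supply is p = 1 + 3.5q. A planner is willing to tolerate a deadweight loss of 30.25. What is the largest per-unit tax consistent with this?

Competitive equilibrium: 111 − 4.5q = 1 + 3.5q → q* = 13.75, p* = 49.125.
A tax t gives Δq = t/8 and wedge t, so DWL = t²/16.
t²/16 = 30.25 → t² = 484 → t = 22.

22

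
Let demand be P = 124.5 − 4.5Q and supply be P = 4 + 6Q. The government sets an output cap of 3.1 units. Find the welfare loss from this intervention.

368.34

Competitive equilibrium: 124.5 − 4.5Q = 4 + 6Q → Q* = 11.4762, P* = 72.8571.
At Q = 3.1: demand price = 124.5 − 4.5·3.1 = 110.55; supply price = 4 + 6·3.1 = 22.6.
ΔQ = 11.4762 − 3.1 = 8.3762; wedge = 110.55 − 22.6 = 87.95.
Welfare loss = ½ × 8.3762 × 87.95 = 368.34.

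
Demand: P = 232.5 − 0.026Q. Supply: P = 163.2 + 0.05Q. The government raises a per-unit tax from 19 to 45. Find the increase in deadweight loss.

Competitive equilibrium: 232.5 − 0.026Q = 163.2 + 0.05Q → Q* = 911.8421, P* = 208.7921.
For a per-unit tax t: ΔQ = t/0.076, so DWL = ½·t·(t/0.076) = t²/0.152.
At t = 19: DWL = 2375. At t = 45: DWL = 13322.368.
Increase = 13322.368 − 2375 = 10947.37.

10947.37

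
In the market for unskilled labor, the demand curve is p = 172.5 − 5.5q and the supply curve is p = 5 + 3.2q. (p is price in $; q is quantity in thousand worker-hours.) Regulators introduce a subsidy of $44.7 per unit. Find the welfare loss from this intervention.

Competitive equilibrium: 172.5 − 5.5q = 5 + 3.2q → q* = 19.2529, p* = 66.6092.
The subsidy lowers effective supply by 44.7: p = 3.2q − 39.7.
New quantity: 172.5 − 5.5q = 3.2q − 39.7 → q' = 24.3908.
Overproduction Δq = 24.3908 − 19.2529 = 5.1379; wedge = subsidy = 44.7.
Welfare loss = ½ × 5.1379 × 44.7 = $114.83 thousand.

$114.83 thousand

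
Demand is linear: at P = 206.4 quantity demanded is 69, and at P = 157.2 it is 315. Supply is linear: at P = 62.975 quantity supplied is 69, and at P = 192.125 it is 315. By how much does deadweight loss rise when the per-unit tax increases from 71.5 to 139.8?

9952.96

Demand slope = (157.2 − 206.4)/(315 − 69) = −0.2, so P = 220.2 − 0.2Q.
Supply slope = (192.125 − 62.975)/(315 − 69) = 0.525, so P = 26.75 + 0.525Q.
Competitive equilibrium: 220.2 − 0.2Q = 26.75 + 0.525Q → Q* = 266.8276, P* = 166.8345.
For a per-unit tax t: ΔQ = t/0.725, so DWL = ½·t·(t/0.725) = t²/1.45.
At t = 71.5: DWL = 3525.69. At t = 139.8: DWL = 13478.648.
Increase = 13478.648 − 3525.69 = 9952.96.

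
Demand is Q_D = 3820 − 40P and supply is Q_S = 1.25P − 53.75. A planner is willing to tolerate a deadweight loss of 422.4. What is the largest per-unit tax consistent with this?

26.4

In inverse form: demand P = 95.5 − 0.025Q, supply P = 43 + 0.8Q.
Competitive equilibrium: 95.5 − 0.025Q = 43 + 0.8Q → Q* = 63.6364, P* = 93.9091.
A tax t gives ΔQ = t/0.825 and wedge t, so DWL = t²/1.65.
t²/1.65 = 422.4 → t² = 696.96 → t = 26.4.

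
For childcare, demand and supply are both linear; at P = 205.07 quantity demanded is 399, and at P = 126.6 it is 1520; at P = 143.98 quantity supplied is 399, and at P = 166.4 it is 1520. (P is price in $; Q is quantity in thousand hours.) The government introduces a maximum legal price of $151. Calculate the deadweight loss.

Demand slope = (126.6 − 205.07)/(1520 − 399) = −0.07, so P = 233 − 0.07Q.
Supply slope = (166.4 − 143.98)/(1520 − 399) = 0.02, so P = 136 + 0.02Q.
Competitive equilibrium: 233 − 0.07Q = 136 + 0.02Q → Q* = 1077.7778, P* = 157.5556.
At the ceiling P = 151, quantity supplied = (151 − 136)/0.02 = 750.
Willingness to pay at Q' = 750: 233 − 0.07·750 = 180.5.
ΔQ = 1077.7778 − 750 = 327.7778; wedge = 180.5 − 151 = 29.5.
The triangle = ½ × 327.7778 × 29.5 = $4834.72 thousand.

$4834.72 thousand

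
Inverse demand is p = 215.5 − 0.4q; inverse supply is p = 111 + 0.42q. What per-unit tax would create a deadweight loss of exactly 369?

Competitive equilibrium: 215.5 − 0.4q = 111 + 0.42q → q* = 127.439, p* = 164.5244.
A tax t gives Δq = t/0.82 and wedge t, so DWL = t²/1.64.
t²/1.64 = 369 → t² = 605.16 → t = 24.6.

24.6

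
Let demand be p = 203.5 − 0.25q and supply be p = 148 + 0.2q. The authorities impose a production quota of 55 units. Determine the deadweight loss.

1050.625

Competitive equilibrium: 203.5 − 0.25q = 148 + 0.2q → q* = 123.33333, p* = 172.66667.
At q = 55: demand price = 203.5 − 0.25·55 = 189.75; supply price = 148 + 0.2·55 = 159.
Δq = 123.33333 − 55 = 68.33333; wedge = 189.75 − 159 = 30.75.
DWL = ½ × 68.33333 × 30.75 = 1050.625.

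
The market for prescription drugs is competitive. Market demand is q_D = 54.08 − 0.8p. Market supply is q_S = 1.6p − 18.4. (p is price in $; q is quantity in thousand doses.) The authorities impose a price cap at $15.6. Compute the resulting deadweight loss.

In inverse form: demand p = 67.6 − 1.25q, supply p = 11.5 + 0.625q.
Competitive equilibrium: 67.6 − 1.25q = 11.5 + 0.625q → q* = 29.92, p* = 30.2.
At the ceiling p = 15.6, quantity supplied = (15.6 − 11.5)/0.625 = 6.56.
Willingness to pay at q' = 6.56: 67.6 − 1.25·6.56 = 59.4.
Δq = 29.92 − 6.56 = 23.36; wedge = 59.4 − 15.6 = 43.8.
Deadweight loss = ½ × 23.36 × 43.8 = $511.584 thousand.

$511.584 thousand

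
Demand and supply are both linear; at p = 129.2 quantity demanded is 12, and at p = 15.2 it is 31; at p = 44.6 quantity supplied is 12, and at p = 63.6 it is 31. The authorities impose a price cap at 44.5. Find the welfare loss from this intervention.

519.72

Demand slope = (15.2 − 129.2)/(31 − 12) = −6, so p = 201.2 − 6q.
Supply slope = (63.6 − 44.6)/(31 − 12) = 1, so p = 32.6 + q.
Competitive equilibrium: 201.2 − 6q = 32.6 + q → q* = 24.0857, p* = 56.6857.
At the ceiling p = 44.5, quantity supplied = (44.5 − 32.6)/1 = 11.9.
Willingness to pay at q' = 11.9: 201.2 − 6·11.9 = 129.8.
Δq = 24.0857 − 11.9 = 12.1857; wedge = 129.8 − 44.5 = 85.3.
DWL = ½ × 12.1857 × 85.3 = 519.72.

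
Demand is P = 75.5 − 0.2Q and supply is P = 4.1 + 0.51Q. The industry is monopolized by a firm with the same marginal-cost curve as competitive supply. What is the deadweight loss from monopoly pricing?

173.41

Competitive equilibrium: 75.5 − 0.2Q = 4.1 + 0.51Q → Q* = 100.5634, P* = 55.3873.
Marginal revenue: MR = 75.5 − 0.4Q. Set MR = MC: 75.5 − 0.4Q = 4.1 + 0.51Q → Q_m = 78.4615.
Price P_m = 75.5 − 0.2·78.4615 = 59.8077; MC(Q_m) = 4.1 + 0.51·78.4615 = 44.1154.
Competitive Q* = 100.5634, so ΔQ = 22.1019; wedge = 59.8077 − 44.1154 = 15.6923.
Welfare loss = ½ × 22.1019 × 15.6923 = 173.41.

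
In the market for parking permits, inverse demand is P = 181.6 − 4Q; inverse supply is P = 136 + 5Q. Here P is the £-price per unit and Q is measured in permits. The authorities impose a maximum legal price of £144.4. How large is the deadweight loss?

Competitive equilibrium: 181.6 − 4Q = 136 + 5Q → Q* = 5.0667, P* = 161.3333.
At the ceiling P = 144.4, quantity supplied = (144.4 − 136)/5 = 1.68.
Willingness to pay at Q' = 1.68: 181.6 − 4·1.68 = 174.88.
ΔQ = 5.0667 − 1.68 = 3.3867; wedge = 174.88 − 144.4 = 30.48.
Deadweight loss = ½ × 3.3867 × 30.48 = £51.61.

£51.61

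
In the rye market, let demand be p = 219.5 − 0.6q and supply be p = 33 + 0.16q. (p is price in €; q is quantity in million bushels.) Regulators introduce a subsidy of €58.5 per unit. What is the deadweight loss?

€2251.48 million

Competitive equilibrium: 219.5 − 0.6q = 33 + 0.16q → q* = 245.3947, p* = 72.2632.
The subsidy lowers effective supply by 58.5: p = 0.16q − 25.5.
New quantity: 219.5 − 0.6q = 0.16q − 25.5 → q' = 322.3684.
Overproduction Δq = 322.3684 − 245.3947 = 76.9737; wedge = subsidy = 58.5.
Deadweight loss = ½ × 76.9737 × 58.5 = €2251.48 million.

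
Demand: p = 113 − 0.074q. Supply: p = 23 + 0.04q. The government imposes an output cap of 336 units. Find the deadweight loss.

Competitive equilibrium: 113 − 0.074q = 23 + 0.04q → q* = 789.4737, p* = 54.5789.
At q = 336: demand price = 113 − 0.074·336 = 88.136; supply price = 23 + 0.04·336 = 36.44.
Δq = 789.4737 − 336 = 453.4737; wedge = 88.136 − 36.44 = 51.696.
Deadweight loss = ½ × 453.4737 × 51.696 = 11721.39.

11721.39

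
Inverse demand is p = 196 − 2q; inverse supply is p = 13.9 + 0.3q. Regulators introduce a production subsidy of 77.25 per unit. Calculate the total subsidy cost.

8710.78

Competitive equilibrium: 196 − 2q = 13.9 + 0.3q → q* = 79.1739, p* = 37.6522.
The subsidy lowers effective supply by 77.25: p = 0.3q − 63.35.
New quantity: 196 − 2q = 0.3q − 63.35 → q' = 112.7609.
Total subsidy cost = 77.25 × 112.7609 = 8710.78.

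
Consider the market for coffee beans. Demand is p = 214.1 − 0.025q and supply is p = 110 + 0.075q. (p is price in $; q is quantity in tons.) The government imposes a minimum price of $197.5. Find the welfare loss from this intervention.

$7106.45

Competitive equilibrium: 214.1 − 0.025q = 110 + 0.075q → q* = 1041, p* = 188.075.
At the floor p = 197.5, quantity demanded = (214.1 − 197.5)/0.025 = 664.
Sellers' marginal cost at q' = 664: 110 + 0.075·664 = 159.8.
Δq = 1041 − 664 = 377; wedge = 197.5 − 159.8 = 37.7.
Welfare loss = ½ × 377 × 37.7 = $7106.45.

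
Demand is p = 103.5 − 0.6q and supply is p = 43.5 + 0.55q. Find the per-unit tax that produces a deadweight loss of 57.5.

11.5

Competitive equilibrium: 103.5 − 0.6q = 43.5 + 0.55q → q* = 52.1739, p* = 72.1957.
A tax t gives Δq = t/1.15 and wedge t, so DWL = t²/2.3.
t²/2.3 = 57.5 → t² = 132.25 → t = 11.5.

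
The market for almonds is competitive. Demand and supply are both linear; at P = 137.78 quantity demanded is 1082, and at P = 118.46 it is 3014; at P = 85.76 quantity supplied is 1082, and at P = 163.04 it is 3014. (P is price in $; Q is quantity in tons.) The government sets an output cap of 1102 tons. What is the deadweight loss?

Demand slope = (118.46 − 137.78)/(3014 − 1082) = −0.01, so P = 148.6 − 0.01Q.
Supply slope = (163.04 − 85.76)/(3014 − 1082) = 0.04, so P = 42.48 + 0.04Q.
Competitive equilibrium: 148.6 − 0.01Q = 42.48 + 0.04Q → Q* = 2122.4, P* = 127.376.
At Q = 1102: demand price = 148.6 − 0.01·1102 = 137.58; supply price = 42.48 + 0.04·1102 = 86.56.
ΔQ = 2122.4 − 1102 = 1020.4; wedge = 137.58 − 86.56 = 51.02.
Deadweight loss = ½ × 1020.4 × 51.02 = $26030.404.

$26030.404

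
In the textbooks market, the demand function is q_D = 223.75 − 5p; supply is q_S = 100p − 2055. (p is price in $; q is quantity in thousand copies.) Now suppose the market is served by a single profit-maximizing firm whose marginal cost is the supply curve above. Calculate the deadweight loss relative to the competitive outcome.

In inverse form: demand p = 44.75 − 0.2q, supply p = 20.55 + 0.01q.
Competitive equilibrium: 44.75 − 0.2q = 20.55 + 0.01q → q* = 115.2381, p* = 21.7024.
Marginal revenue: MR = 44.75 − 0.4q. Set MR = MC: 44.75 − 0.4q = 20.55 + 0.01q → q_m = 59.0244.
Price p_m = 44.75 − 0.2·59.0244 = 32.9451; MC(q_m) = 20.55 + 0.01·59.0244 = 21.1402.
Competitive q* = 115.2381, so Δq = 56.2137; wedge = 32.9451 − 21.1402 = 11.8049.
The triangle = ½ × 56.2137 × 11.8049 = $331.80 thousand.

$331.80 thousand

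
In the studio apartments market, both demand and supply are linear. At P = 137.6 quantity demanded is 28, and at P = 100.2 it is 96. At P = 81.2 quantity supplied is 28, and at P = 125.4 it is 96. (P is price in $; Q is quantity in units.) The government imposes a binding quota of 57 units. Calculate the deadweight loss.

$194.40

Demand slope = (100.2 − 137.6)/(96 − 28) = −0.55, so P = 153 − 0.55Q.
Supply slope = (125.4 − 81.2)/(96 − 28) = 0.65, so P = 63 + 0.65Q.
Competitive equilibrium: 153 − 0.55Q = 63 + 0.65Q → Q* = 75, P* = 111.75.
At Q = 57: demand price = 153 − 0.55·57 = 121.65; supply price = 63 + 0.65·57 = 100.05.
ΔQ = 75 − 57 = 18; wedge = 121.65 − 100.05 = 21.6.
The triangle = ½ × 18 × 21.6 = $194.40.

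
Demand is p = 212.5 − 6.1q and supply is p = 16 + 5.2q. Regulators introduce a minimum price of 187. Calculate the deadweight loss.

Competitive equilibrium: 212.5 − 6.1q = 16 + 5.2q → q* = 17.3894, p* = 106.4248.
At the floor p = 187, quantity demanded = (212.5 − 187)/6.1 = 4.1803.
Sellers' marginal cost at q' = 4.1803: 16 + 5.2·4.1803 = 37.7376.
Δq = 17.3894 − 4.1803 = 13.2091; wedge = 187 − 37.7376 = 149.2624.
DWL = ½ × 13.2091 × 149.2624 = 985.81.

985.81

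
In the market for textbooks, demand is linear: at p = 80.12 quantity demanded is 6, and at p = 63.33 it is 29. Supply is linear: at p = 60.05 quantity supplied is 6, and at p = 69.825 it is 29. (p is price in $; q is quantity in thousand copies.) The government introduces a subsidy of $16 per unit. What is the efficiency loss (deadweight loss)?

Demand slope = (63.33 − 80.12)/(29 − 6) = −0.73, so p = 84.5 − 0.73q.
Supply slope = (69.825 − 60.05)/(29 − 6) = 0.425, so p = 57.5 + 0.425q.
Competitive equilibrium: 84.5 − 0.73q = 57.5 + 0.425q → q* = 23.3766, p* = 67.4351.
The subsidy lowers effective supply by 16: p = 41.5 + 0.425q.
New quantity: 84.5 − 0.73q = 41.5 + 0.425q → q' = 37.2294.
Overproduction Δq = 37.2294 − 23.3766 = 13.8528; wedge = subsidy = 16.
Welfare loss = ½ × 13.8528 × 16 = $110.82 thousand.

$110.82 thousand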